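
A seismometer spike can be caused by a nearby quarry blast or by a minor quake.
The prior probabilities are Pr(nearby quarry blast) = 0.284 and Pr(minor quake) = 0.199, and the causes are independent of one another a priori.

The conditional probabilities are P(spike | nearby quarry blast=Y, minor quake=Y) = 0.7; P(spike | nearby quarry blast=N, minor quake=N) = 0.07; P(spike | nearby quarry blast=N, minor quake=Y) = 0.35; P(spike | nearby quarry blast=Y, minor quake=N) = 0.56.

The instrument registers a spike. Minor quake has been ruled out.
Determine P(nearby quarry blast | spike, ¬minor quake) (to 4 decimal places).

Sum P(spike|·) weighted by the priors over both values of nearby quarry blast:
  P(spike | ¬minor quake) = 0.07×0.716 + 0.56×0.284
        = 0.050120 + 0.159040 = 0.209160
Keeping only the nearby quarry blast-present terms gives 0.159040, so
  P(nearby quarry blast | spike, ¬minor quake) = 0.159040 / 0.209160 ≈ 0.7604

P(nearby quarry blast | spike, ¬minor quake) ≈ 0.7604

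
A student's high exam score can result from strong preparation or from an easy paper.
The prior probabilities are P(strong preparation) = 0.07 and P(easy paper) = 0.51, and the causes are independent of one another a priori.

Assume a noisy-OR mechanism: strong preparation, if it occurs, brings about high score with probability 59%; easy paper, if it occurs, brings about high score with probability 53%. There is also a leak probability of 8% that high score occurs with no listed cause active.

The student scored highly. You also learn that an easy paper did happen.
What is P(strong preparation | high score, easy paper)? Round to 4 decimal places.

P(strong preparation | high score, easy paper) ≈ 0.0984

Under noisy-OR, P(high score | causes) = 1 − (1−0.08)·∏(1−qᵢ) over the active causes.
Sum P(high score|·) weighted by the priors over both values of strong preparation:
  P(high score | easy paper) = 0.5676×0.93 + 0.822716×0.07
        = 0.527868 + 0.057590 = 0.585458
Configurations with strong preparation contribute 0.057590, so
  P(strong preparation | high score, easy paper) = 0.057590 / 0.585458 ≈ 0.0984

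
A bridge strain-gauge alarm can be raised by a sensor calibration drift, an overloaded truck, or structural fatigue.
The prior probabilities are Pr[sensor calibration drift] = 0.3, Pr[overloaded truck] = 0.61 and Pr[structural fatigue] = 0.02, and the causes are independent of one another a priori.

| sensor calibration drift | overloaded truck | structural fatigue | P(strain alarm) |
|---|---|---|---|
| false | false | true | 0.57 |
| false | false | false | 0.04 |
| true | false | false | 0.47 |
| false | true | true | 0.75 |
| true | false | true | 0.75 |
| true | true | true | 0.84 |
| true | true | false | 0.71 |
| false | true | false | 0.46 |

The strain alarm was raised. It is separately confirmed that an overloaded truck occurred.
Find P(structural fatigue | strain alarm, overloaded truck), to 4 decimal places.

Weight on structural fatigue=true, given the evidence: 0.010500 + 0.005040 = 0.015540
The normalizing constant is 0.46×0.7×0.98 + 0.75×0.7×0.02 + 0.71×0.3×0.98 + 0.84×0.3×0.02 = 0.539840
Posterior = 0.015540 / 0.539840 ≈ 0.0288

P(structural fatigue | strain alarm, overloaded truck) ≈ 0.0288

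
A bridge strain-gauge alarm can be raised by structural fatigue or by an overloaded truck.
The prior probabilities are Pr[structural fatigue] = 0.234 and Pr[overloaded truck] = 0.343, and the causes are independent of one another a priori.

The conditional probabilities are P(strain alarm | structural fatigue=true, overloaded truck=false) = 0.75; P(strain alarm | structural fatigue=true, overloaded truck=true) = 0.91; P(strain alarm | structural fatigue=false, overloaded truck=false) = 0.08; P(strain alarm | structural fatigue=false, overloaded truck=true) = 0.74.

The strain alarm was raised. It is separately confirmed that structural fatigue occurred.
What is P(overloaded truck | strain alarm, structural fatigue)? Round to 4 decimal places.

P(overloaded truck | strain alarm, structural fatigue) ≈ 0.3878

P(strain alarm | structural fatigue) = 0.75×0.657 + 0.91×0.343 = 0.492750 + 0.312130 = 0.804880
The overloaded truck-present share is 0.91×0.343 = 0.312130.
So P(overloaded truck | strain alarm, structural fatigue) = 0.312130/0.804880 ≈ 0.3878.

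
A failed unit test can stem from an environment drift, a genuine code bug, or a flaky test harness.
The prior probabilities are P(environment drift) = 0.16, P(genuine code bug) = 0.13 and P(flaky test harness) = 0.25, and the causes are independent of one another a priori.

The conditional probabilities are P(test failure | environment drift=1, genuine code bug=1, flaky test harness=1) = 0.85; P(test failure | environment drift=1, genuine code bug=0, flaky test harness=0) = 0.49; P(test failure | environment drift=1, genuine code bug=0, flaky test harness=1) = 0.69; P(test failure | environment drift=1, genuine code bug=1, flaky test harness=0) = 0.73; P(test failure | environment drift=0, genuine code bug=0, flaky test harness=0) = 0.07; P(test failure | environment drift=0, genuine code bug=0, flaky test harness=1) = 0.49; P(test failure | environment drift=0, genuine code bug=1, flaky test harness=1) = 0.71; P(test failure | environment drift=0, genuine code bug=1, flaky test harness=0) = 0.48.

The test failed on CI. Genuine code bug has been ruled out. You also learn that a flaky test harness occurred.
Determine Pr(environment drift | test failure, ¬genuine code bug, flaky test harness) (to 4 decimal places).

Pr(environment drift | test failure, ¬genuine code bug, flaky test harness) ≈ 0.2115

Weight on environment drift=true, given the evidence: 0.69×0.16 = 0.110400
The normalizing constant is 0.49×0.84 + 0.69×0.16 = 0.522000
P(environment drift | test failure, ¬genuine code bug, flaky test harness) = 0.110400/0.522000 ≈ 0.2115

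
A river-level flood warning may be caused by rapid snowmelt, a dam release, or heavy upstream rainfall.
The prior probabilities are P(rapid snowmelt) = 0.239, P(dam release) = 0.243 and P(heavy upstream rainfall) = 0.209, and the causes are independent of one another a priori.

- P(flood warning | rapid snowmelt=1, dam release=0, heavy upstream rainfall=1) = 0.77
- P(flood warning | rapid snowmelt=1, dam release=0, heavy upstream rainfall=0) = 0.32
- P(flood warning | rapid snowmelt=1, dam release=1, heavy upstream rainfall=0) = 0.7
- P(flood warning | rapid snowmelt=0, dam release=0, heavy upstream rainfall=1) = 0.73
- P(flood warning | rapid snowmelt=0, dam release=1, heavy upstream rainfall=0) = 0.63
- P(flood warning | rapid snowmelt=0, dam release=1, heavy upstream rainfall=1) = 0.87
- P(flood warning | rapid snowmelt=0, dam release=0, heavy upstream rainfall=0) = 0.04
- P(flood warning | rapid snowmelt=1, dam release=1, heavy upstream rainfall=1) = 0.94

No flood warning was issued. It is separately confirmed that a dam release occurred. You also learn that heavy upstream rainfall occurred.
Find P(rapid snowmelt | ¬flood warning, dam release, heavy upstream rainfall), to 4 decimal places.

Enumerate both values of rapid snowmelt and weight by the priors:
  P(¬flood warning | dam release, heavy upstream rainfall) = 0.13·0.761 + 0.06·0.239
        = 0.098930 + 0.014340 = 0.113270
The terms with rapid snowmelt present sum to 0.014340, so
  P(rapid snowmelt | ¬flood warning, dam release, heavy upstream rainfall) = 0.014340 / 0.113270 ≈ 0.1266

P(rapid snowmelt | ¬flood warning, dam release, heavy upstream rainfall) ≈ 0.1266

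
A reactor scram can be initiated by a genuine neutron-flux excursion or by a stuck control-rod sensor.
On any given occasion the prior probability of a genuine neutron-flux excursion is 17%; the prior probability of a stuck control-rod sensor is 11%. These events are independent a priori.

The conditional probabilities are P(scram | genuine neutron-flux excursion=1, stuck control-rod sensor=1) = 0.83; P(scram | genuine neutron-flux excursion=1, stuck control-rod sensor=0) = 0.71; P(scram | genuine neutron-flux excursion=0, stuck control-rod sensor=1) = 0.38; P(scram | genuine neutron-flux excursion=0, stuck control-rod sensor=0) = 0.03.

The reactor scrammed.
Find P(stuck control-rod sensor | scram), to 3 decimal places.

P(stuck control-rod sensor | scram) ≈ 0.279

Weight on stuck control-rod sensor=true, given the evidence: 0.034694 + 0.015521 = 0.050215
Denominator P(scram): 0.03*0.83*0.89 + 0.38*0.83*0.11 + 0.71*0.17*0.89 + 0.83*0.17*0.11 = 0.179799
Posterior = 0.050215 / 0.179799 ≈ 0.279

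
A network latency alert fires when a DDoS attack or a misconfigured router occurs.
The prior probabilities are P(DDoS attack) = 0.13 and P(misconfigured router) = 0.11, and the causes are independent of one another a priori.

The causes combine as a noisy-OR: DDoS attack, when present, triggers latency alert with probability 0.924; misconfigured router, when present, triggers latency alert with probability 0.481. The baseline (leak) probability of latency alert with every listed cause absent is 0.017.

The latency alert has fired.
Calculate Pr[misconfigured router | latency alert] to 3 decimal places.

Pr[misconfigured router | latency alert] ≈ 0.335

Under noisy-OR, P(latency alert | causes) = 1 − (1−0.017)·∏(1−qᵢ) over the active causes.
For the numerator, keep only misconfigured router=true terms: 0.046876 + 0.013746 = 0.060622
The normalizing constant is 0.017·0.87·0.89 + 0.489823·0.87·0.11 + 0.925292·0.13·0.89 + 0.961227·0.13·0.11 = 0.180841
P(misconfigured router | latency alert) = 0.060622/0.180841 ≈ 0.335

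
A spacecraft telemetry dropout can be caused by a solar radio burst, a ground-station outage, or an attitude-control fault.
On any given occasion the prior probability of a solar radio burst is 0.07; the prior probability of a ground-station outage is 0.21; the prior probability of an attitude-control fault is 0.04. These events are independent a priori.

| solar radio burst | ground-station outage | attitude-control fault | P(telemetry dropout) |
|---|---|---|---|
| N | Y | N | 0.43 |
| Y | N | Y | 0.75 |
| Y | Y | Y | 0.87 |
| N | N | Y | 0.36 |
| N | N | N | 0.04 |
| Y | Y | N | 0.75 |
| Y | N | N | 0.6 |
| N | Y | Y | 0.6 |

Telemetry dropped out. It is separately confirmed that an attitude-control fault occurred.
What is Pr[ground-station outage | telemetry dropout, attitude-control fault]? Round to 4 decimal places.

Sum P(telemetry dropout|·) weighted by the priors over the 4 (solar radio burst, ground-station outage) configurations:
  P(telemetry dropout | attitude-control fault) = 0.36·0.93·0.79 + 0.6·0.93·0.21 + 0.75·0.07·0.79 + 0.87·0.07·0.21
        = 0.264492 + 0.117180 + 0.041475 + 0.012789 = 0.435936
The terms with ground-station outage present sum to 0.129969, so
  P(ground-station outage | telemetry dropout, attitude-control fault) = 0.129969 / 0.435936 ≈ 0.2981

Pr[ground-station outage | telemetry dropout, attitude-control fault] ≈ 0.2981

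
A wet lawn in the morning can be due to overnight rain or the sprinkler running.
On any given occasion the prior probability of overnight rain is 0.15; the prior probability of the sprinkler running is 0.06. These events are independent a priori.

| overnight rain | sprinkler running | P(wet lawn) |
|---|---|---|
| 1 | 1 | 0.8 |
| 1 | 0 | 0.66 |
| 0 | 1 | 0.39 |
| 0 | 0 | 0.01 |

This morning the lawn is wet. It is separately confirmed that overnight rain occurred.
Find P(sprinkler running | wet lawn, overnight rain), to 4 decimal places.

Weight on sprinkler running=true, given the evidence: 0.8×0.06 = 0.048000
Normalizer over all consistent configurations: 0.66×0.94 + 0.8×0.06 = 0.668400
P(sprinkler running | wet lawn, overnight rain) = 0.048000/0.668400 ≈ 0.0718

P(sprinkler running | wet lawn, overnight rain) ≈ 0.0718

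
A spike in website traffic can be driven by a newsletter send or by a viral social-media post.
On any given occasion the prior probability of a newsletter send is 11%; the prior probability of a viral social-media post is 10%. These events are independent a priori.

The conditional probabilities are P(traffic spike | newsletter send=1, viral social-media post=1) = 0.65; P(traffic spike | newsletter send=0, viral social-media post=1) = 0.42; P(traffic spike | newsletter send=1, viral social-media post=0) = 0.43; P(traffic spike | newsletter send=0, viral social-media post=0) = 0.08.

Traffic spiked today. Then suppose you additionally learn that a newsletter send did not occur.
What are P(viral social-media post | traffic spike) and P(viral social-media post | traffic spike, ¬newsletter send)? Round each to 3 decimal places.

By total probability over the 4 (newsletter send, viral social-media post) configurations:
  P(traffic spike) = 0.08*0.89*0.9 + 0.42*0.89*0.1 + 0.43*0.11*0.9 + 0.65*0.11*0.1
        = 0.064080 + 0.037380 + 0.042570 + 0.007150 = 0.151180
The terms with viral social-media post present sum to 0.044530, so
  P(viral social-media post | traffic spike) = 0.044530 / 0.151180 ≈ 0.295

Now also conditioning on newsletter send≠true:
Numerator (weight on configurations with viral social-media post): 0.42*0.1 = 0.042000
Denominator P(traffic spike | ¬newsletter send): 0.08*0.9 + 0.42*0.1 = 0.114000
Posterior = 0.042000 / 0.114000 ≈ 0.368
Ruling out newsletter send raises the posterior on viral social-media post — the flip side of explaining away.

P(viral social-media post | traffic spike) ≈ 0.295; P(viral social-media post | traffic spike, ¬newsletter send) ≈ 0.368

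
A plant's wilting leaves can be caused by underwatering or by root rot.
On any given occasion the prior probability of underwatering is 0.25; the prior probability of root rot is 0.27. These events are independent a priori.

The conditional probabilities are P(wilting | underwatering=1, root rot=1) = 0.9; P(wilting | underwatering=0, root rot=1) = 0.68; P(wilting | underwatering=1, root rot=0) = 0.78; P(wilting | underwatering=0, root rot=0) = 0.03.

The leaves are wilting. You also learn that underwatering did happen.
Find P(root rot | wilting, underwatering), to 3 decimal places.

P(root rot | wilting, underwatering) ≈ 0.299

P(wilting | underwatering) = 0.78×0.73 + 0.9×0.27 = 0.569400 + 0.243000 = 0.812400
Of this, 0.243000 comes from 0.9×0.27 (the root rot=true cases).
P(root rot | wilting, underwatering) = 0.243000 / 0.812400 ≈ 0.299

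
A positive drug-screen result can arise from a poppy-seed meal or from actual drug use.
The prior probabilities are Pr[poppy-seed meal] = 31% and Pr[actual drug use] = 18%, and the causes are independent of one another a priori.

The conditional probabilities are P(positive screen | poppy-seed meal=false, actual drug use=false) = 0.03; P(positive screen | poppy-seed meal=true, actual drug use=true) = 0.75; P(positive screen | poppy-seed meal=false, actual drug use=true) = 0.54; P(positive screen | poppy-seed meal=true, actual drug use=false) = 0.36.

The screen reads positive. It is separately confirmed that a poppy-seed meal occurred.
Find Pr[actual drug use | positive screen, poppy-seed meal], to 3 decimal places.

By total probability over both values of actual drug use:
  P(positive screen | poppy-seed meal) = 0.36*0.82 + 0.75*0.18
        = 0.295200 + 0.135000 = 0.430200
The terms with actual drug use present sum to 0.135000, so
  P(actual drug use | positive screen, poppy-seed meal) = 0.135000 / 0.430200 ≈ 0.314

Pr[actual drug use | positive screen, poppy-seed meal] ≈ 0.314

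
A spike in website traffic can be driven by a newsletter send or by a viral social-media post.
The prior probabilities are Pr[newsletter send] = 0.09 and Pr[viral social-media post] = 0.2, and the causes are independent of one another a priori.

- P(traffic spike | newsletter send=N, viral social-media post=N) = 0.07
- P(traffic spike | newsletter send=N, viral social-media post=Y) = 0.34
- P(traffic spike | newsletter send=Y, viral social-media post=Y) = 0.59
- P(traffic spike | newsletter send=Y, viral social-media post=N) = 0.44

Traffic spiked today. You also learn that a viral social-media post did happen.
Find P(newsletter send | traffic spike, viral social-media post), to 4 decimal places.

P(newsletter send | traffic spike, viral social-media post) ≈ 0.1465

Weight on newsletter send=true, given the evidence: 0.59*0.09 = 0.053100
Denominator P(traffic spike | viral social-media post): 0.34*0.91 + 0.59*0.09 = 0.362500
P(newsletter send | traffic spike, viral social-media post) = 0.053100/0.362500 ≈ 0.1465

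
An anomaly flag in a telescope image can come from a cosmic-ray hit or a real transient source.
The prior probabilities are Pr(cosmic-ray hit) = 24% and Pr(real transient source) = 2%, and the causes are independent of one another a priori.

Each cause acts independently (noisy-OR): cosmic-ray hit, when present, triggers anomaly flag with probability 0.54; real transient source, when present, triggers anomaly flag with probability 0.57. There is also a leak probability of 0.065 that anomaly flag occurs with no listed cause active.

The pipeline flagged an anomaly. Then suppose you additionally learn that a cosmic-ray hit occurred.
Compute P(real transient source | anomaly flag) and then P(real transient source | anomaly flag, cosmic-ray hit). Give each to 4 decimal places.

Under noisy-OR, P(anomaly flag | causes) = 1 − (1−0.065)·∏(1−qᵢ) over the active causes.
Numerator (weight on configurations with real transient source): 0.009089 + 0.003912 = 0.013001
The normalizing constant is 0.065*0.76*0.98 + 0.59795*0.76*0.02 + 0.5699*0.24*0.98 + 0.815057*0.24*0.02 = 0.195453
P(real transient source | anomaly flag) = 0.013001/0.195453 ≈ 0.0665

With the extra evidence:
By total probability over both values of real transient source:
  P(anomaly flag | cosmic-ray hit) = 0.5699*0.98 + 0.815057*0.02
        = 0.558502 + 0.016301 = 0.574803
Keeping only the real transient source-present terms gives 0.016301, so
  P(real transient source | anomaly flag, cosmic-ray hit) = 0.016301 / 0.574803 ≈ 0.0284

P(real transient source | anomaly flag) ≈ 0.0665; P(real transient source | anomaly flag, cosmic-ray hit) ≈ 0.0284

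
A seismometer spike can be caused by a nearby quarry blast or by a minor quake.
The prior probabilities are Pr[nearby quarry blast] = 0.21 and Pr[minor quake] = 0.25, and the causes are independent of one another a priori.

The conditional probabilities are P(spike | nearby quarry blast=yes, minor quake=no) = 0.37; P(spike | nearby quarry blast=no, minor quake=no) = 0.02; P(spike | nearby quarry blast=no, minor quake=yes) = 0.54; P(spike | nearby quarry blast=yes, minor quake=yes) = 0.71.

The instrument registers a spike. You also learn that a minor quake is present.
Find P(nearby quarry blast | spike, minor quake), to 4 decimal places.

P(nearby quarry blast | spike, minor quake) ≈ 0.2590

P(spike | minor quake) = 0.54*0.79 + 0.71*0.21 = 0.426600 + 0.149100 = 0.575700
Restricting to configurations with nearby quarry blast present: 0.71*0.21 = 0.149100.
So P(nearby quarry blast | spike, minor quake) = 0.149100/0.575700 ≈ 0.2590.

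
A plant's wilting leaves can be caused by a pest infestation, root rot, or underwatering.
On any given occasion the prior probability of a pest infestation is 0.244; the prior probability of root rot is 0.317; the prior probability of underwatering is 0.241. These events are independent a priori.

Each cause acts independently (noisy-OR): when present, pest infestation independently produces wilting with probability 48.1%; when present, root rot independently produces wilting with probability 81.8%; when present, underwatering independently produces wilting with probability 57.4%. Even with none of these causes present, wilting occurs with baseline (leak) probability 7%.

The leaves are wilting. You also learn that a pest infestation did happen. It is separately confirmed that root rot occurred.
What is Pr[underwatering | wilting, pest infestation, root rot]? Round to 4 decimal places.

Pr[underwatering | wilting, pest infestation, root rot] ≈ 0.2510

Under noisy-OR, P(wilting | causes) = 1 − (1−0.07)·∏(1−qᵢ) over the active causes.
P(wilting | pest infestation, root rot) = 0.912154×0.759 + 0.962578×0.241 = 0.692325 + 0.231981 = 0.924306
Restricting to configurations with underwatering present: 0.962578×0.241 = 0.231981.
Hence the posterior is 0.231981/0.924306 ≈ 0.2510.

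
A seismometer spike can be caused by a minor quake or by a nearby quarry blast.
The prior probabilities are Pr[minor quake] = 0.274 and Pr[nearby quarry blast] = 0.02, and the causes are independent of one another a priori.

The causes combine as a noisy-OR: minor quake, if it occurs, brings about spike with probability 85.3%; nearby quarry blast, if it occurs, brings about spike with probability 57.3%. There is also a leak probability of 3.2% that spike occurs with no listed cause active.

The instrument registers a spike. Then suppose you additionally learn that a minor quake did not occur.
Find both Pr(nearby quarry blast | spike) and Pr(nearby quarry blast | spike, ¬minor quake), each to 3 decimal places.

Under noisy-OR, P(spike | causes) = 1 − (1−0.032)·∏(1−qᵢ) over the active causes.
P(spike) = 0.032·0.726·0.98 + 0.586664·0.726·0.02 + 0.857704·0.274·0.98 + 0.93924·0.274·0.02 = 0.022767 + 0.008518 + 0.230311 + 0.005147 = 0.266743
Of this, 0.013665 comes from 0.008518 + 0.005147 (the nearby quarry blast=true cases).
Hence the posterior is 0.013665/0.266743 ≈ 0.051.

Now also conditioning on minor quake≠true:
Sum P(spike|·) weighted by the priors over both values of nearby quarry blast:
  P(spike | ¬minor quake) = 0.032*0.98 + 0.586664*0.02
        = 0.031360 + 0.011733 = 0.043093
The terms with nearby quarry blast present sum to 0.011733, so
  P(nearby quarry blast | spike, ¬minor quake) = 0.011733 / 0.043093 ≈ 0.272
Ruling out minor quake raises the posterior on nearby quarry blast — the flip side of explaining away.

Pr(nearby quarry blast | spike) ≈ 0.051; Pr(nearby quarry blast | spike, ¬minor quake) ≈ 0.272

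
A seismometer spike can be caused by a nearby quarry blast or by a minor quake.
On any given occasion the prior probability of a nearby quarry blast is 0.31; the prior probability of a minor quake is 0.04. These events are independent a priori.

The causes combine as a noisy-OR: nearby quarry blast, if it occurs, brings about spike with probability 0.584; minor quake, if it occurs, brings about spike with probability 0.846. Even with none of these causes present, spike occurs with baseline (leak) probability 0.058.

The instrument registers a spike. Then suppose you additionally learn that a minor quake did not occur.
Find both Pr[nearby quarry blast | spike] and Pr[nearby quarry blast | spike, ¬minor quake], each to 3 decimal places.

Under noisy-OR, P(spike | causes) = 1 − (1−0.058)·∏(1−qᵢ) over the active causes.
P(spike) = 0.058·0.69·0.96 + 0.854932·0.69·0.04 + 0.608128·0.31·0.96 + 0.939652·0.31·0.04 = 0.038419 + 0.023596 + 0.180979 + 0.011652 = 0.254646
Of this, 0.192631 comes from 0.180979 + 0.011652 (the nearby quarry blast=true cases).
So P(nearby quarry blast | spike) = 0.192631/0.254646 ≈ 0.756.

Now condition on the additional information:
P(spike | ¬minor quake) = 0.058×0.69 + 0.608128×0.31 = 0.040020 + 0.188520 = 0.228540
Restricting to configurations with nearby quarry blast present: 0.608128×0.31 = 0.188520.
Hence the posterior is 0.188520/0.228540 ≈ 0.825.
With minor quake excluded, nearby quarry blast must carry more of the explanatory weight for the spike.

Pr[nearby quarry blast | spike] ≈ 0.756; Pr[nearby quarry blast | spike, ¬minor quake] ≈ 0.825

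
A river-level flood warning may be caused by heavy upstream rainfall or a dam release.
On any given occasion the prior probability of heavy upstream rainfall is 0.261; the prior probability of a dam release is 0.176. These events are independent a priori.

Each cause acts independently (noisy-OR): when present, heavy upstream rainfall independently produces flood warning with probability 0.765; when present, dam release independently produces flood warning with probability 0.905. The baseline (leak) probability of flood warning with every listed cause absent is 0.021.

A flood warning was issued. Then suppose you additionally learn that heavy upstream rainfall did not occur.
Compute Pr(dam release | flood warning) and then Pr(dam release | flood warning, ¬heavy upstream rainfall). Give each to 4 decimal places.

Pr(dam release | flood warning) ≈ 0.4773; Pr(dam release | flood warning, ¬heavy upstream rainfall) ≈ 0.9022

Under noisy-OR, P(flood warning | causes) = 1 − (1−0.021)·∏(1−qᵢ) over the active causes.
Sum P(flood warning|·) weighted by the priors over the 4 (heavy upstream rainfall, dam release) configurations:
  P(flood warning) = 0.021·0.739·0.824 + 0.906995·0.739·0.176 + 0.769935·0.261·0.824 + 0.978144·0.261·0.176
        = 0.012788 + 0.117967 + 0.165585 + 0.044932 = 0.341272
The terms with dam release present sum to 0.162899, so
  P(dam release | flood warning) = 0.162899 / 0.341272 ≈ 0.4773

Now condition on the additional information:
Sum P(flood warning|·) weighted by the priors over both values of dam release:
  P(flood warning | ¬heavy upstream rainfall) = 0.021×0.824 + 0.906995×0.176
        = 0.017304 + 0.159631 = 0.176935
The terms with dam release present sum to 0.159631, so
  P(dam release | flood warning, ¬heavy upstream rainfall) = 0.159631 / 0.176935 ≈ 0.9022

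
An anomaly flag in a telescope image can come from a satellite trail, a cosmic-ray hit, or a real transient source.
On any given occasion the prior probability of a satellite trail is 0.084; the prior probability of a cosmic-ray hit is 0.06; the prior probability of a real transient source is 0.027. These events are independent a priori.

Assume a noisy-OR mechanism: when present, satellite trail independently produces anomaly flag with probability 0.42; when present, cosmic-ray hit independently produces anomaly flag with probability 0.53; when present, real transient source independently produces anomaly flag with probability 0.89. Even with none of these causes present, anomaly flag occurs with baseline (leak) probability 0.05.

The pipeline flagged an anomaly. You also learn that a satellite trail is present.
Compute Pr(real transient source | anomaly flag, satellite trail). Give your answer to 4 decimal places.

Pr(real transient source | anomaly flag, satellite trail) ≈ 0.0530

Under noisy-OR, P(anomaly flag | causes) = 1 − (1−0.05)·∏(1−qᵢ) over the active causes.
P(anomaly flag | satellite trail) = 0.449·0.94·0.973 + 0.93939·0.94·0.027 + 0.74103·0.06·0.973 + 0.971513·0.06·0.027 = 0.410664 + 0.023842 + 0.043261 + 0.001574 = 0.479341
Restricting to configurations with real transient source present: 0.023842 + 0.001574 = 0.025416.
So P(real transient source | anomaly flag, satellite trail) = 0.025416/0.479341 ≈ 0.0530.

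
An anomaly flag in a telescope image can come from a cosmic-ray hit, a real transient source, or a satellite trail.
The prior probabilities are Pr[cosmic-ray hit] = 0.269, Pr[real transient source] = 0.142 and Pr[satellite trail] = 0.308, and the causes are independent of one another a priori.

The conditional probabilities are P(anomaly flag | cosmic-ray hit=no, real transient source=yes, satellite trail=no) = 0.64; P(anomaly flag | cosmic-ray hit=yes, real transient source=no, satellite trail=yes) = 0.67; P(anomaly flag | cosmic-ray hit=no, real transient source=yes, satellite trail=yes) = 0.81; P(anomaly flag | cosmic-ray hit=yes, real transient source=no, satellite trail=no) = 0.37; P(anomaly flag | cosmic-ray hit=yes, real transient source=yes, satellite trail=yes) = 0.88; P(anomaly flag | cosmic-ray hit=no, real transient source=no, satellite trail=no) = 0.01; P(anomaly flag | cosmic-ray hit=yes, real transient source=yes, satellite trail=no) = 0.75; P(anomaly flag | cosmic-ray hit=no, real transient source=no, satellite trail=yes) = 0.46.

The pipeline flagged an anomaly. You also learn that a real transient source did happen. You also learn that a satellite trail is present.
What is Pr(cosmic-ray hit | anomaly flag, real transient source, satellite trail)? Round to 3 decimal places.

Pr(cosmic-ray hit | anomaly flag, real transient source, satellite trail) ≈ 0.286

P(anomaly flag | real transient source, satellite trail) = 0.81*0.731 + 0.88*0.269 = 0.592110 + 0.236720 = 0.828830
Of this, 0.236720 comes from 0.88*0.269 (the cosmic-ray hit=true cases).
Hence the posterior is 0.236720/0.828830 ≈ 0.286.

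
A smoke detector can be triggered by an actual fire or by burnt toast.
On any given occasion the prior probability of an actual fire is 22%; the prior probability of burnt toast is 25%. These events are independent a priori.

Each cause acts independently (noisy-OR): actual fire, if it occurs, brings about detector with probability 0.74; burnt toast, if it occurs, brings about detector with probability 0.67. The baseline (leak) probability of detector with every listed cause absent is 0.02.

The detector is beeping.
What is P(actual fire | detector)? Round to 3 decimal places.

P(actual fire | detector) ≈ 0.547

Under noisy-OR, P(detector | causes) = 1 − (1−0.02)·∏(1−qᵢ) over the active causes.
Sum P(detector|·) weighted by the priors over the 4 (actual fire, burnt toast) configurations:
  P(detector) = 0.02*0.78*0.75 + 0.6766*0.78*0.25 + 0.7452*0.22*0.75 + 0.915916*0.22*0.25
        = 0.011700 + 0.131937 + 0.122958 + 0.050375 = 0.316970
Keeping only the actual fire-present terms gives 0.173333, so
  P(actual fire | detector) = 0.173333 / 0.316970 ≈ 0.547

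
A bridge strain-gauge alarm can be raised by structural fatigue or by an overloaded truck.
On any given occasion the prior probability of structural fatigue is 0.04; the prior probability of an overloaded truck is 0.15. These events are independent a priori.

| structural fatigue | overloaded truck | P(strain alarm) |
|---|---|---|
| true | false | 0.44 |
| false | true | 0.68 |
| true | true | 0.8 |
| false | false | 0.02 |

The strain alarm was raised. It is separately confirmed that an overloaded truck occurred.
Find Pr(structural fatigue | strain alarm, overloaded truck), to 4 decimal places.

Sum P(strain alarm|·) weighted by the priors over both values of structural fatigue:
  P(strain alarm | overloaded truck) = 0.68*0.96 + 0.8*0.04
        = 0.652800 + 0.032000 = 0.684800
Configurations with structural fatigue contribute 0.032000, so
  P(structural fatigue | strain alarm, overloaded truck) = 0.032000 / 0.684800 ≈ 0.0467

Pr(structural fatigue | strain alarm, overloaded truck) ≈ 0.0467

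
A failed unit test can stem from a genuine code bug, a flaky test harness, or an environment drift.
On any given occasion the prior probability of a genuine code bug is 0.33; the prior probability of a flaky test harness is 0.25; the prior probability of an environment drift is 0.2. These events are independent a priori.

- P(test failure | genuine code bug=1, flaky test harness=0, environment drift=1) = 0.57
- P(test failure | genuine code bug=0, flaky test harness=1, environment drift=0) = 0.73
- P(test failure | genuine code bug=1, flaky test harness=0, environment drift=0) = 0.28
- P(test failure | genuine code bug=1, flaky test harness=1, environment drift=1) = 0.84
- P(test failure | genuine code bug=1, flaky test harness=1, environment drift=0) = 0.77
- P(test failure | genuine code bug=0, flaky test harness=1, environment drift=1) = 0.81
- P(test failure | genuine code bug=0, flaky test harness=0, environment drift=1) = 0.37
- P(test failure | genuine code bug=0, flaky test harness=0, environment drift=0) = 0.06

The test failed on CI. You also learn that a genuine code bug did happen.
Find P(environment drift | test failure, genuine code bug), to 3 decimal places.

P(environment drift | test failure, genuine code bug) ≈ 0.284

P(test failure | genuine code bug) = 0.28·0.75·0.8 + 0.57·0.75·0.2 + 0.77·0.25·0.8 + 0.84·0.25·0.2 = 0.168000 + 0.085500 + 0.154000 + 0.042000 = 0.449500
The environment drift-present share is 0.085500 + 0.042000 = 0.127500.
Hence the posterior is 0.127500/0.449500 ≈ 0.284.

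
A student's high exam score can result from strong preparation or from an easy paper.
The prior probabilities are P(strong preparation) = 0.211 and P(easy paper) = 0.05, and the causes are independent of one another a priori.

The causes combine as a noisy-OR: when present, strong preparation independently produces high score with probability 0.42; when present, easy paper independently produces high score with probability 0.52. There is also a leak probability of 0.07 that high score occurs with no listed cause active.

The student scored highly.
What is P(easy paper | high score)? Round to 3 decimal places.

P(easy paper | high score) ≈ 0.170

Under noisy-OR, P(high score | causes) = 1 − (1−0.07)·∏(1−qᵢ) over the active causes.
By total probability over the 4 (strong preparation, easy paper) configurations:
  P(high score) = 0.07·0.789·0.95 + 0.5536·0.789·0.05 + 0.4606·0.211·0.95 + 0.741088·0.211·0.05
        = 0.052469 + 0.021840 + 0.092327 + 0.007818 = 0.174454
Keeping only the easy paper-present terms gives 0.029658, so
  P(easy paper | high score) = 0.029658 / 0.174454 ≈ 0.170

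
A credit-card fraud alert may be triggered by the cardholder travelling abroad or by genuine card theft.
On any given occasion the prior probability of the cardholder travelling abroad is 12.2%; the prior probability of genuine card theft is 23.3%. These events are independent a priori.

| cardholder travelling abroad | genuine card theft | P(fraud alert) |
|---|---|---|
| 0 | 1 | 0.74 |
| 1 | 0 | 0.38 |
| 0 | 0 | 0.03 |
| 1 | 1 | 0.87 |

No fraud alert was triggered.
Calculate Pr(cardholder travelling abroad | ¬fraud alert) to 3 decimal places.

Sum P(¬fraud alert|·) weighted by the priors over the 4 (cardholder travelling abroad, genuine card theft) configurations:
  P(¬fraud alert) = 0.97*0.878*0.767 + 0.26*0.878*0.233 + 0.62*0.122*0.767 + 0.13*0.122*0.233
        = 0.653223 + 0.053189 + 0.058016 + 0.003695 = 0.768123
The terms with cardholder travelling abroad present sum to 0.061711, so
  P(cardholder travelling abroad | ¬fraud alert) = 0.061711 / 0.768123 ≈ 0.080

Pr(cardholder travelling abroad | ¬fraud alert) ≈ 0.080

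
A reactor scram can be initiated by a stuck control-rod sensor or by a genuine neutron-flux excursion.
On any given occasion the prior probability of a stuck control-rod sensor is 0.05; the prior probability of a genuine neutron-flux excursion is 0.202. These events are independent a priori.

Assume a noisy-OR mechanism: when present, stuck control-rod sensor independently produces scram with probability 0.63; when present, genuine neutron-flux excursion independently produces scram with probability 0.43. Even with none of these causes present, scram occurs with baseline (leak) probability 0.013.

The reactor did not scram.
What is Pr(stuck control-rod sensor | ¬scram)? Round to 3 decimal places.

Under noisy-OR, P(scram | causes) = 1 − (1−0.013)·∏(1−qᵢ) over the active causes.
P(¬scram) = 0.987×0.95×0.798 + 0.56259×0.95×0.202 + 0.36519×0.05×0.798 + 0.208158×0.05×0.202 = 0.748245 + 0.107961 + 0.014571 + 0.002102 = 0.872879
The stuck control-rod sensor-present share is 0.014571 + 0.002102 = 0.016673.
Hence the posterior is 0.016673/0.872879 ≈ 0.019.

Pr(stuck control-rod sensor | ¬scram) ≈ 0.019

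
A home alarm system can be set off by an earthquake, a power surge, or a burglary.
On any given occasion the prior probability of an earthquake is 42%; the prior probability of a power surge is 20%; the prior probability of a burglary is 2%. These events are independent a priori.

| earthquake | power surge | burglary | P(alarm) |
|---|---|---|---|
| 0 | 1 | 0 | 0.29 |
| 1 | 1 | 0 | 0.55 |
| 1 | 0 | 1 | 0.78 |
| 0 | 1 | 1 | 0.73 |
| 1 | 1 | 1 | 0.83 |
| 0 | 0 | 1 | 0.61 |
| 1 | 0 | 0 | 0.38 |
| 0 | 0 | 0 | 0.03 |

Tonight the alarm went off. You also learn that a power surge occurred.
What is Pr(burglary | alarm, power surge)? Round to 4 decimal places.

Pr(burglary | alarm, power surge) ≈ 0.0380

For the numerator, keep only burglary=true terms: 0.008468 + 0.006972 = 0.015440
Denominator P(alarm | power surge): 0.29*0.58*0.98 + 0.73*0.58*0.02 + 0.55*0.42*0.98 + 0.83*0.42*0.02 = 0.406656
P(burglary | alarm, power surge) = 0.015440/0.406656 ≈ 0.0380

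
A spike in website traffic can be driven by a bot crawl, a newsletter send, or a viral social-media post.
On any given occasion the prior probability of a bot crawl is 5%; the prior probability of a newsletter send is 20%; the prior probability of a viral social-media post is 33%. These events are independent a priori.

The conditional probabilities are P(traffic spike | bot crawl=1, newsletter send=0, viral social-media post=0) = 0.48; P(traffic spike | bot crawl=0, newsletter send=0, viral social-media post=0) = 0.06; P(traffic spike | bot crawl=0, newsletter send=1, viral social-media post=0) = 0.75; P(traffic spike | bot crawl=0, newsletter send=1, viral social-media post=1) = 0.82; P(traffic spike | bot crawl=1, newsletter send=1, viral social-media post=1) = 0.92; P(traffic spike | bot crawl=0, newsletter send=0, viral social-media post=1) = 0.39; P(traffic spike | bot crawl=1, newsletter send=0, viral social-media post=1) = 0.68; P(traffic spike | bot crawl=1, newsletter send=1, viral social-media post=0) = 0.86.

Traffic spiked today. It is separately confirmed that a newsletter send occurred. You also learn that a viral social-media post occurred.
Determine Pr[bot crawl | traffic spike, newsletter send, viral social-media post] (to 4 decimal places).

Weight on bot crawl=true, given the evidence: 0.92*0.05 = 0.046000
Denominator P(traffic spike | newsletter send, viral social-media post): 0.82*0.95 + 0.92*0.05 = 0.825000
P(bot crawl | traffic spike, newsletter send, viral social-media post) = 0.046000/0.825000 ≈ 0.0558

Pr[bot crawl | traffic spike, newsletter send, viral social-media post] ≈ 0.0558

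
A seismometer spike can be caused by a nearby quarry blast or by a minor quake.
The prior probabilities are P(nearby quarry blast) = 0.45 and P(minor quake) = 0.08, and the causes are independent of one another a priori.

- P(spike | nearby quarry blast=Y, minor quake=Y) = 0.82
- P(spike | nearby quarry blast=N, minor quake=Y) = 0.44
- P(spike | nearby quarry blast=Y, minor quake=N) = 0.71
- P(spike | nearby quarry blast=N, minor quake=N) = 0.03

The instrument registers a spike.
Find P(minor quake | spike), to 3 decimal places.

P(spike) = 0.03*0.55*0.92 + 0.44*0.55*0.08 + 0.71*0.45*0.92 + 0.82*0.45*0.08 = 0.015180 + 0.019360 + 0.293940 + 0.029520 = 0.358000
Of this, 0.048880 comes from 0.019360 + 0.029520 (the minor quake=true cases).
So P(minor quake | spike) = 0.048880/0.358000 ≈ 0.137.

P(minor quake | spike) ≈ 0.137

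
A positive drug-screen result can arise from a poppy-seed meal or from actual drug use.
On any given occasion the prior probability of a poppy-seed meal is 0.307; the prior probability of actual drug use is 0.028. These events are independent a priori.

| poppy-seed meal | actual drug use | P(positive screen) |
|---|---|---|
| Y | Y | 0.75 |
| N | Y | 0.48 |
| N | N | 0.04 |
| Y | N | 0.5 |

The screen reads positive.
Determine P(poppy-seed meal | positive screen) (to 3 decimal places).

By total probability over the 4 (poppy-seed meal, actual drug use) configurations:
  P(positive screen) = 0.04×0.693×0.972 + 0.48×0.693×0.028 + 0.5×0.307×0.972 + 0.75×0.307×0.028
        = 0.026944 + 0.009314 + 0.149202 + 0.006447 = 0.191907
Configurations with poppy-seed meal contribute 0.155649, so
  P(poppy-seed meal | positive screen) = 0.155649 / 0.191907 ≈ 0.811

P(poppy-seed meal | positive screen) ≈ 0.811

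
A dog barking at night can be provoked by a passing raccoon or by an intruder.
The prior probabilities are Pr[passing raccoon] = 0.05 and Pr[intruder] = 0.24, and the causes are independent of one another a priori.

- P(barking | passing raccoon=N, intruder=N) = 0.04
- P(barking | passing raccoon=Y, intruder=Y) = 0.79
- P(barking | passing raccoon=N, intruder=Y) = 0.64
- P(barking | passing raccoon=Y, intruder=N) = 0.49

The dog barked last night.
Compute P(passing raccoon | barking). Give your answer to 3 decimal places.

P(passing raccoon | barking) ≈ 0.138

By total probability over the 4 (passing raccoon, intruder) configurations:
  P(barking) = 0.04×0.95×0.76 + 0.64×0.95×0.24 + 0.49×0.05×0.76 + 0.79×0.05×0.24
        = 0.028880 + 0.145920 + 0.018620 + 0.009480 = 0.202900
The terms with passing raccoon present sum to 0.028100, so
  P(passing raccoon | barking) = 0.028100 / 0.202900 ≈ 0.138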